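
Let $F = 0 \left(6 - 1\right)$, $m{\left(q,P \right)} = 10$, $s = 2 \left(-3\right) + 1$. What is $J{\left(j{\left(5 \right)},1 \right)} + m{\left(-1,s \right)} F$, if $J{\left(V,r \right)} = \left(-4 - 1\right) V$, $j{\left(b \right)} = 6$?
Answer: $-30$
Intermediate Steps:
$J{\left(V,r \right)} = - 5 V$
$s = -5$ ($s = -6 + 1 = -5$)
$F = 0$ ($F = 0 \cdot 5 = 0$)
$J{\left(j{\left(5 \right)},1 \right)} + m{\left(-1,s \right)} F = \left(-5\right) 6 + 10 \cdot 0 = -30 + 0 = -30$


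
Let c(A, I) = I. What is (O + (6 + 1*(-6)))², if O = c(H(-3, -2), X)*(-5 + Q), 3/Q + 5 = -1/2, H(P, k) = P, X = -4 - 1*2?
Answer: 133956/121 ≈ 1107.1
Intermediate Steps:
X = -6 (X = -4 - 2 = -6)
Q = -6/11 (Q = 3/(-5 - 1/2) = 3/(-5 - 1*½) = 3/(-5 - ½) = 3/(-11/2) = 3*(-2/11) = -6/11 ≈ -0.54545)
O = 366/11 (O = -6*(-5 - 6/11) = -6*(-61/11) = 366/11 ≈ 33.273)
(O + (6 + 1*(-6)))² = (366/11 + (6 + 1*(-6)))² = (366/11 + (6 - 6))² = (366/11 + 0)² = (366/11)² = 133956/121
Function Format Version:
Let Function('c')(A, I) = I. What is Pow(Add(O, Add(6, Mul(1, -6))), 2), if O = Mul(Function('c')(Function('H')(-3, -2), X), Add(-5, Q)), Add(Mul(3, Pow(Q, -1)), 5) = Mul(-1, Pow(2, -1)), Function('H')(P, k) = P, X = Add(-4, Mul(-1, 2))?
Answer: Rational(133956, 121) ≈ 1107.1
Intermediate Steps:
X = -6 (X = Add(-4, -2) = -6)
Q = Rational(-6, 11) (Q = Mul(3, Pow(Add(-5, Mul(-1, Pow(2, -1))), -1)) = Mul(3, Pow(Add(-5, Mul(-1, Rational(1, 2))), -1)) = Mul(3, Pow(Add(-5, Rational(-1, 2)), -1)) = Mul(3, Pow(Rational(-11, 2), -1)) = Mul(3, Rational(-2, 11)) = Rational(-6, 11) ≈ -0.54545)
O = Rational(366, 11) (O = Mul(-6, Add(-5, Rational(-6, 11))) = Mul(-6, Rational(-61, 11)) = Rational(366, 11) ≈ 33.273)
Pow(Add(O, Add(6, Mul(1, -6))), 2) = Pow(Add(Rational(366, 11), Add(6, Mul(1, -6))), 2) = Pow(Add(Rational(366, 11), Add(6, -6)), 2) = Pow(Add(Rational(366, 11), 0), 2) = Pow(Rational(366, 11), 2) = Rational(133956, 121)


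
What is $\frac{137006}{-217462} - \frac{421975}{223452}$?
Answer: $- \frac{61188896081}{24296159412} \approx -2.5185$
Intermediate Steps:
$\frac{137006}{-217462} - \frac{421975}{223452} = 137006 \left(- \frac{1}{217462}\right) - \frac{421975}{223452} = - \frac{68503}{108731} - \frac{421975}{223452} = - \frac{61188896081}{24296159412}$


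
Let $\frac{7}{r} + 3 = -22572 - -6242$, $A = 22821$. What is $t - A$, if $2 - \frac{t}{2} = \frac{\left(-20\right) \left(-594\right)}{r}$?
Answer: $\frac{387912361}{7} \approx 5.5416 \cdot 10^{7}$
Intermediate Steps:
$r = - \frac{7}{16333}$ ($r = \frac{7}{-3 - 16330} = \frac{7}{-16333} = 7 \left(- \frac{1}{16333}\right) = - \frac{7}{16333} \approx -0.00042858$)
$t = \frac{388072108}{7}$ ($t = 4 - 2 \frac{\left(-20\right) \left(-594\right)}{- \frac{7}{16333}} = 4 - 2 \cdot 11880 \left(- \frac{16333}{7}\right) = 4 - - \frac{388072080}{7} = 4 + \frac{388072080}{7} = \frac{388072108}{7} \approx 5.5439 \cdot 10^{7}$)
$t - A = \frac{388072108}{7} - 22821 = \frac{387912361}{7}$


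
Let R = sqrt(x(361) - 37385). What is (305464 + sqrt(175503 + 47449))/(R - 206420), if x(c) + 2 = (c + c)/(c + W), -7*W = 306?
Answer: -140042664992480/94635152655873 - 28424446840*sqrt(58)/94635152655873 - 305464*I*sqrt(184412901533)/94635152655873 - 62*I*sqrt(10695948288914)/94635152655873 ≈ -1.4821 - 0.0013883*I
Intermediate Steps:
W = -306/7 (W = -1/7*306 = -306/7 ≈ -43.714)
x(c) = -2 + 2*c/(-306/7 + c) (x(c) = -2 + (c + c)/(c - 306/7) = -2 + (2*c)/(-306/7 + c) = -2 + 2*c/(-306/7 + c))
R = I*sqrt(184412901533)/2221 (R = sqrt(612/(-306 + 7*361) - 37385) = sqrt(612/(-306 + 2527) - 37385) = sqrt(612/2221 - 37385) = sqrt(-83031473/2221) = I*sqrt(184412901533)/2221 ≈ 193.35*I)
(305464 + sqrt(175503 + 47449))/(R - 206420) = (305464 + sqrt(175503 + 47449))/(I*sqrt(184412901533)/2221 - 206420) = (305464 + sqrt(222952))/(-206420 + I*sqrt(184412901533)/2221) = (305464 + 62*sqrt(58))/(-206420 + I*sqrt(184412901533)/2221)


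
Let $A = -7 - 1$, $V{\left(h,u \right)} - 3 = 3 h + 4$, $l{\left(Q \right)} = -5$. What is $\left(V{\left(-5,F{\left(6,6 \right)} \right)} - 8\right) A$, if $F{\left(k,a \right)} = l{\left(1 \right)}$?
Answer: $128$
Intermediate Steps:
$F{\left(k,a \right)} = -5$
$V{\left(h,u \right)} = 7 + 3 h$ ($V{\left(h,u \right)} = 3 + \left(3 h + 4\right) = 3 + \left(4 + 3 h\right) = 7 + 3 h$)
$A = -8$
$\left(V{\left(-5,F{\left(6,6 \right)} \right)} - 8\right) A = \left(\left(7 + 3 \left(-5\right)\right) - 8\right) \left(-8\right) = \left(\left(7 - 15\right) - 8\right) \left(-8\right) = \left(-8 - 8\right) \left(-8\right) = \left(-16\right) \left(-8\right) = 128$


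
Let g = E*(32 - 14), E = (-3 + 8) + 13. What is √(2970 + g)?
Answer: 3*√366 ≈ 57.393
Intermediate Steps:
E = 18 (E = 5 + 13 = 18)
g = 324 (g = 18*(32 - 14) = 18*18 = 324)
√(2970 + g) = √(2970 + 324) = √3294 = 3*√366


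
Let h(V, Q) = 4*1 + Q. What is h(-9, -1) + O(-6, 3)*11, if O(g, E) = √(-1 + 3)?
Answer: 3 + 11*√2 ≈ 18.556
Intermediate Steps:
h(V, Q) = 4 + Q
O(g, E) = √2
h(-9, -1) + O(-6, 3)*11 = (4 - 1) + √2*11 = 3 + 11*√2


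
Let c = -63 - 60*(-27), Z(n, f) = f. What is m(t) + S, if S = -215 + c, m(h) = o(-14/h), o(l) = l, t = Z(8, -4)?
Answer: 2691/2 ≈ 1345.5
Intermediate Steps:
t = -4
c = 1557 (c = -63 + 1620 = 1557)
m(h) = -14/h
S = 1342 (S = -215 + 1557 = 1342)
m(t) + S = -14/(-4) + 1342 = -14*(-1/4) + 1342 = 7/2 + 1342 = 2691/2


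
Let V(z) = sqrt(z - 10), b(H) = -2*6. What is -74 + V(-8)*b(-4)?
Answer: -74 - 36*I*sqrt(2) ≈ -74.0 - 50.912*I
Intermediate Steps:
b(H) = -12
V(z) = sqrt(-10 + z)
-74 + V(-8)*b(-4) = -74 + sqrt(-10 - 8)*(-12) = -74 + sqrt(-18)*(-12) = -74 + (3*I*sqrt(2))*(-12) = -74 - 36*I*sqrt(2)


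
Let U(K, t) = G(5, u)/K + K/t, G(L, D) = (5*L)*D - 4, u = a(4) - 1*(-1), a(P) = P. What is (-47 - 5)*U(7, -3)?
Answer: -16328/21 ≈ -777.52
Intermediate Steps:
u = 5 (u = 4 - 1*(-1) = 4 + 1 = 5)
G(L, D) = -4 + 5*D*L (G(L, D) = 5*D*L - 4 = -4 + 5*D*L)
U(K, t) = 121/K + K/t (U(K, t) = (-4 + 5*5*5)/K + K/t = (-4 + 125)/K + K/t = 121/K + K/t)
(-47 - 5)*U(7, -3) = (-47 - 5)*(121/7 + 7/(-3)) = -52*(121*(⅐) + 7*(-⅓)) = -52*(121/7 - 7/3) = -52*314/21 = -16328/21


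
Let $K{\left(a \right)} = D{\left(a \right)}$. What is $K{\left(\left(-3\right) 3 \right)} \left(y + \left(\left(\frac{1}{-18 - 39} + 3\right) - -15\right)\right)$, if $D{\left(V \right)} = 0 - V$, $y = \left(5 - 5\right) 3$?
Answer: $\frac{3075}{19} \approx 161.84$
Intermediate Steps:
$y = 0$ ($y = 0 \cdot 3 = 0$)
$D{\left(V \right)} = - V$
$K{\left(a \right)} = - a$
$K{\left(\left(-3\right) 3 \right)} \left(y + \left(\left(\frac{1}{-18 - 39} + 3\right) - -15\right)\right) = - \left(-3\right) 3 \left(0 + \left(\left(\frac{1}{-18 - 39} + 3\right) - -15\right)\right) = \left(-1\right) \left(-9\right) \left(0 + \left(\left(\frac{1}{-57} + 3\right) + 15\right)\right) = 9 \left(0 + \left(\left(- \frac{1}{57} + 3\right) + 15\right)\right) = 9 \left(0 + \left(\frac{170}{57} + 15\right)\right) = 9 \left(0 + \frac{1025}{57}\right) = 9 \cdot \frac{1025}{57} = \frac{3075}{19}$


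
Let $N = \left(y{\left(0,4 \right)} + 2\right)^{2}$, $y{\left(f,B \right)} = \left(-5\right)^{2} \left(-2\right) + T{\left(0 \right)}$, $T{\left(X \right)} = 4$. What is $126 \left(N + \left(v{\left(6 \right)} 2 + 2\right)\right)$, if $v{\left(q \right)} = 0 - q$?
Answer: $242676$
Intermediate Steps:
$v{\left(q \right)} = - q$
$y{\left(f,B \right)} = -46$ ($y{\left(f,B \right)} = \left(-5\right)^{2} \left(-2\right) + 4 = 25 \left(-2\right) + 4 = -50 + 4 = -46$)
$N = 1936$ ($N = \left(-46 + 2\right)^{2} = \left(-44\right)^{2} = 1936$)
$126 \left(N + \left(v{\left(6 \right)} 2 + 2\right)\right) = 126 \left(1936 + \left(\left(-1\right) 6 \cdot 2 + 2\right)\right) = 126 \left(1936 + \left(\left(-6\right) 2 + 2\right)\right) = 126 \left(1936 + \left(-12 + 2\right)\right) = 126 \left(1936 - 10\right) = 126 \cdot 1926 = 242676$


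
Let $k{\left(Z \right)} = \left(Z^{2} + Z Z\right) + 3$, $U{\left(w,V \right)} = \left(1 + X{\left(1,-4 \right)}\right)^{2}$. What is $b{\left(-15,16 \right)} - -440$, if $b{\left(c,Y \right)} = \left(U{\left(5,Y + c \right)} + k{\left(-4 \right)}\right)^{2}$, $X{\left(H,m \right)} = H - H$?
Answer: $1736$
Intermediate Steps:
$X{\left(H,m \right)} = 0$
$U{\left(w,V \right)} = 1$ ($U{\left(w,V \right)} = \left(1 + 0\right)^{2} = 1^{2} = 1$)
$k{\left(Z \right)} = 3 + 2 Z^{2}$ ($k{\left(Z \right)} = \left(Z^{2} + Z^{2}\right) + 3 = 2 Z^{2} + 3 = 3 + 2 Z^{2}$)
$b{\left(c,Y \right)} = 1296$ ($b{\left(c,Y \right)} = \left(1 + \left(3 + 2 \left(-4\right)^{2}\right)\right)^{2} = \left(1 + \left(3 + 2 \cdot 16\right)\right)^{2} = \left(1 + \left(3 + 32\right)\right)^{2} = \left(1 + 35\right)^{2} = 36^{2} = 1296$)
$b{\left(-15,16 \right)} - -440 = 1296 - -440 = 1296 + 440 = 1736$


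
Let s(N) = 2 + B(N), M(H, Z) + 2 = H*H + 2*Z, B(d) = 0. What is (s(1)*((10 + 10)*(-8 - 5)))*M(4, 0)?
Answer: -7280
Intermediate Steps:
M(H, Z) = -2 + H² + 2*Z (M(H, Z) = -2 + (H*H + 2*Z) = -2 + (H² + 2*Z) = -2 + H² + 2*Z)
s(N) = 2 (s(N) = 2 + 0 = 2)
(s(1)*((10 + 10)*(-8 - 5)))*M(4, 0) = (2*((10 + 10)*(-8 - 5)))*(-2 + 4² + 2*0) = (2*(20*(-13)))*(-2 + 16 + 0) = (2*(-260))*14 = -520*14 = -7280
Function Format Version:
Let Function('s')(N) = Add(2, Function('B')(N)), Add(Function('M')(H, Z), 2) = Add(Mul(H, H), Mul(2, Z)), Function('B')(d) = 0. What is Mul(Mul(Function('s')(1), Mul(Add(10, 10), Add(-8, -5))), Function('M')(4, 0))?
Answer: -7280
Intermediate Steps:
Function('M')(H, Z) = Add(-2, Pow(H, 2), Mul(2, Z)) (Function('M')(H, Z) = Add(-2, Add(Mul(H, H), Mul(2, Z))) = Add(-2, Add(Pow(H, 2), Mul(2, Z))) = Add(-2, Pow(H, 2), Mul(2, Z)))
Function('s')(N) = 2 (Function('s')(N) = Add(2, 0) = 2)
Mul(Mul(Function('s')(1), Mul(Add(10, 10), Add(-8, -5))), Function('M')(4, 0)) = Mul(Mul(2, Mul(Add(10, 10), Add(-8, -5))), Add(-2, Pow(4, 2), Mul(2, 0))) = Mul(Mul(2, Mul(20, -13)), Add(-2, 16, 0)) = Mul(Mul(2, -260), 14) = Mul(-520, 14) = -7280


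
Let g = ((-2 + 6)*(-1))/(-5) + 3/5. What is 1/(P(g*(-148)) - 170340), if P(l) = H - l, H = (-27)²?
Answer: -5/847019 ≈ -5.9031e-6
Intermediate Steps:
H = 729
g = 7/5 (g = (4*(-1))*(-⅕) + 3*(⅕) = -4*(-⅕) + ⅗ = ⅘ + ⅗ = 7/5 ≈ 1.4000)
P(l) = 729 - l
1/(P(g*(-148)) - 170340) = 1/((729 - 7*(-148)/5) - 170340) = 1/((729 - 1*(-1036/5)) - 170340) = 1/((729 + 1036/5) - 170340) = 1/(4681/5 - 170340) = 1/(-847019/5) = -5/847019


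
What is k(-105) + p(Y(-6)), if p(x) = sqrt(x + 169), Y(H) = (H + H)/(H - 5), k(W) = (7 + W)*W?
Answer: 10290 + sqrt(20581)/11 ≈ 10303.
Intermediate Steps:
k(W) = W*(7 + W)
Y(H) = 2*H/(-5 + H) (Y(H) = (2*H)/(-5 + H) = 2*H/(-5 + H))
p(x) = sqrt(169 + x)
k(-105) + p(Y(-6)) = -105*(7 - 105) + sqrt(169 + 2*(-6)/(-5 - 6)) = -105*(-98) + sqrt(169 + 2*(-6)/(-11)) = 10290 + sqrt(169 + 2*(-6)*(-1/11)) = 10290 + sqrt(169 + 12/11) = 10290 + sqrt(1871/11) = 10290 + sqrt(20581)/11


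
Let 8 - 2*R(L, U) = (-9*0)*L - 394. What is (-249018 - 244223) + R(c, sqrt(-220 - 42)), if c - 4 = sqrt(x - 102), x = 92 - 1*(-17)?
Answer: -493040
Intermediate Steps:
x = 109 (x = 92 + 17 = 109)
c = 4 + sqrt(7) (c = 4 + sqrt(109 - 102) = 4 + sqrt(7) ≈ 6.6458)
R(L, U) = 201 (R(L, U) = 4 - ((-9*0)*L - 394)/2 = 4 - (0*L - 394)/2 = 4 - (0 - 394)/2 = 4 - 1/2*(-394) = 4 + 197 = 201)
(-249018 - 244223) + R(c, sqrt(-220 - 42)) = (-249018 - 244223) + 201 = -493241 + 201 = -493040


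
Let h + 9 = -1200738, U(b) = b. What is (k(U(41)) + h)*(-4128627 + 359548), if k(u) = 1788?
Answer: 4518971188761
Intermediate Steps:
h = -1200747 (h = -9 - 1200738 = -1200747)
(k(U(41)) + h)*(-4128627 + 359548) = (1788 - 1200747)*(-4128627 + 359548) = -1198959*(-3769079) = 4518971188761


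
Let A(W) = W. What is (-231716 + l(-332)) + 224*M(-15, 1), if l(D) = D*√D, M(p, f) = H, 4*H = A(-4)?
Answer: -231940 - 664*I*√83 ≈ -2.3194e+5 - 6049.3*I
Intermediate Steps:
H = -1 (H = (¼)*(-4) = -1)
M(p, f) = -1
l(D) = D^(3/2)
(-231716 + l(-332)) + 224*M(-15, 1) = (-231716 + (-332)^(3/2)) + 224*(-1) = (-231716 - 664*I*√83) - 224 = -231940 - 664*I*√83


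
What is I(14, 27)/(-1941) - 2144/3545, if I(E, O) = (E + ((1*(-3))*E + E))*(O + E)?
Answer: -2126674/6880845 ≈ -0.30907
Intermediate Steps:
I(E, O) = -E*(E + O) (I(E, O) = (E + (-3*E + E))*(E + O) = (E - 2*E)*(E + O) = (-E)*(E + O) = -E*(E + O))
I(14, 27)/(-1941) - 2144/3545 = -1*14*(14 + 27)/(-1941) - 2144/3545 = -1*14*41*(-1/1941) - 2144*1/3545 = -574*(-1/1941) - 2144/3545 = 574/1941 - 2144/3545 = -2126674/6880845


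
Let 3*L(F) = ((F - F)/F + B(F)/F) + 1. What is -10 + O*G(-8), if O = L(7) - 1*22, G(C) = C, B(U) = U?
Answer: 482/3 ≈ 160.67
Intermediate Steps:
L(F) = 2/3 (L(F) = (((F - F)/F + F/F) + 1)/3 = ((0/F + 1) + 1)/3 = ((0 + 1) + 1)/3 = (1 + 1)/3 = (1/3)*2 = 2/3)
O = -64/3 (O = 2/3 - 1*22 = 2/3 - 22 = -64/3 ≈ -21.333)
-10 + O*G(-8) = -10 - 64/3*(-8) = -10 + 512/3 = 482/3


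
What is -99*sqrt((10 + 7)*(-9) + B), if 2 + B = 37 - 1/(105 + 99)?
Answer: -33*I*sqrt(1227723)/34 ≈ -1075.4*I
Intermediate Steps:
B = 7139/204 (B = -2 + (37 - 1/(105 + 99)) = -2 + (37 - 1/204) = -2 + 7547/204 = 7139/204 ≈ 34.995)
-99*sqrt((10 + 7)*(-9) + B) = -99*sqrt((10 + 7)*(-9) + 7139/204) = -99*sqrt(17*(-9) + 7139/204) = -99*sqrt(-153 + 7139/204) = -33*I*sqrt(1227723)/34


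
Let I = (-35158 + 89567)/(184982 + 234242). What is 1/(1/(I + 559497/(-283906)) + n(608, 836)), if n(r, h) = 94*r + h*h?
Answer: 109553764387/82827844947158104 ≈ 1.3227e-6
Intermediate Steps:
n(r, h) = h² + 94*r (n(r, h) = 94*r + h² = h² + 94*r)
I = 54409/419224 ≈ 0.12979
1/(1/(I + 559497/(-283906)) + n(608, 836)) = 1/(1/(54409/419224 + 559497/(-283906)) + (836² + 94*608)) = 1/(1/(54409/419224 + 559497*(-1/283906)) + (698896 + 57152)) = 1/(1/(54409/419224 - 559497/283906) + 756048) = 1/(1/(-109553764387/59510104472) + 756048) = 1/(-59510104472/109553764387 + 756048) = 1/(82827844947158104/109553764387) = 109553764387/82827844947158104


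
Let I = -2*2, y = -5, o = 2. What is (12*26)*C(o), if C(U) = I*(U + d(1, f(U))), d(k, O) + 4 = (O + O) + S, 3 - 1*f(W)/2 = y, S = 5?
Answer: -43680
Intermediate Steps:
f(W) = 16 (f(W) = 6 - 2*(-5) = 6 + 10 = 16)
d(k, O) = 1 + 2*O (d(k, O) = -4 + ((O + O) + 5) = -4 + (2*O + 5) = -4 + (5 + 2*O) = 1 + 2*O)
I = -4
C(U) = -132 - 4*U (C(U) = -4*(U + (1 + 2*16)) = -4*(U + (1 + 32)) = -4*(U + 33) = -4*(33 + U) = -132 - 4*U)
(12*26)*C(o) = (12*26)*(-132 - 4*2) = 312*(-132 - 8) = 312*(-140) = -43680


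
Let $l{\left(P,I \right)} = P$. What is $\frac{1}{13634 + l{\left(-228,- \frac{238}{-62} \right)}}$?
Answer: $\frac{1}{13406} \approx 7.4593 \cdot 10^{-5}$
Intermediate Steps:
$\frac{1}{13634 + l{\left(-228,- \frac{238}{-62} \right)}} = \frac{1}{13634 - 228} = \frac{1}{13406}$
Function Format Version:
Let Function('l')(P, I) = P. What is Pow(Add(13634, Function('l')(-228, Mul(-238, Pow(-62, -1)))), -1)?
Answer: Rational(1, 13406) ≈ 7.4593e-5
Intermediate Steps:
Pow(Add(13634, Function('l')(-228, Mul(-238, Pow(-62, -1)))), -1) = Pow(Add(13634, -228), -1) = Pow(13406, -1) = Rational(1, 13406)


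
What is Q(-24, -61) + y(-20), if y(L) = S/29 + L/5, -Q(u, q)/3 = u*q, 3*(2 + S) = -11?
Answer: -382469/87 ≈ -4396.2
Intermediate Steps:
S = -17/3 (S = -2 + (⅓)*(-11) = -2 - 11/3 = -17/3 ≈ -5.6667)
Q(u, q) = -3*q*u (Q(u, q) = -3*u*q = -3*q*u)
y(L) = -17/87 + L/5 (y(L) = -17/3/29 + L/5 = -17/3*1/29 + L*(⅕) = -17/87 + L/5)
Q(-24, -61) + y(-20) = -3*(-61)*(-24) + (-17/87 + (⅕)*(-20)) = -4392 + (-17/87 - 4) = -4392 - 365/87 = -382469/87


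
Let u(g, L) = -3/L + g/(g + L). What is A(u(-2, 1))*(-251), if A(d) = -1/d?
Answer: -251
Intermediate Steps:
u(g, L) = -3/L + g/(L + g)
A(u(-2, 1))*(-251) = -1/((-3*1 - 3*(-2) + 1*(-2))/(1*(1 - 2)))*(-251) = -1/(1*(-3 + 6 - 2)/(-1))*(-251) = -1/(1*(-1)*1)*(-251) = -1/(-1)*(-251) = -1*(-1)*(-251) = 1*(-251) = -251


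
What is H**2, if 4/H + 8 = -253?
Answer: 16/68121 ≈ 0.00023488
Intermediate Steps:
H = -4/261 (H = 4/(-8 - 253) = 4/(-261) = 4*(-1/261) = -4/261 ≈ -0.015326)
H**2 = (-4/261)**2 = 16/68121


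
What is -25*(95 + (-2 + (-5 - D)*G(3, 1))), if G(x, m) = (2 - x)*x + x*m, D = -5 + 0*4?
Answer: -2325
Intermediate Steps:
D = -5 (D = -5 + 0 = -5)
G(x, m) = m*x + x*(2 - x) (G(x, m) = x*(2 - x) + m*x = m*x + x*(2 - x))
-25*(95 + (-2 + (-5 - D)*G(3, 1))) = -25*(95 + (-2 + (-5 - 1*(-5))*(3*(2 + 1 - 1*3)))) = -25*(95 + (-2 + (-5 + 5)*(3*(2 + 1 - 3)))) = -25*(95 + (-2 + 0*(3*0))) = -25*(95 + (-2 + 0*0)) = -25*(95 + (-2 + 0)) = -25*(95 - 2) = -25*93 = -2325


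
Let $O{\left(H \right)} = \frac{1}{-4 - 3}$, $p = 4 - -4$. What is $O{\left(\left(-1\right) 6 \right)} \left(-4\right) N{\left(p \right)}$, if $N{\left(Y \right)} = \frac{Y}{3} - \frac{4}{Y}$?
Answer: $\frac{26}{21} \approx 1.2381$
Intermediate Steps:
$p = 8$ ($p = 4 + 4 = 8$)
$N{\left(Y \right)} = - \frac{4}{Y} + \frac{Y}{3}$ ($N{\left(Y \right)} = Y \frac{1}{3} - \frac{4}{Y} = \frac{Y}{3} - \frac{4}{Y} = - \frac{4}{Y} + \frac{Y}{3}$)
$O{\left(H \right)} = - \frac{1}{7}$ ($O{\left(H \right)} = \frac{1}{-7} = - \frac{1}{7}$)
$O{\left(\left(-1\right) 6 \right)} \left(-4\right) N{\left(p \right)} = \left(- \frac{1}{7}\right) \left(-4\right) \left(- \frac{4}{8} + \frac{1}{3} \cdot 8\right) = \frac{4 \left(\left(-4\right) \frac{1}{8} + \frac{8}{3}\right)}{7} = \frac{4 \left(- \frac{1}{2} + \frac{8}{3}\right)}{7} = \frac{4}{7} \cdot \frac{13}{6} = \frac{26}{21}$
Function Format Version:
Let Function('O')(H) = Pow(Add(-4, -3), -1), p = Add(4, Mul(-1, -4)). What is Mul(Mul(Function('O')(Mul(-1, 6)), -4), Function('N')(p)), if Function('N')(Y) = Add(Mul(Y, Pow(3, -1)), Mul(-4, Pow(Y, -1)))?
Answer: Rational(26, 21) ≈ 1.2381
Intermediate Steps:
p = 8 (p = Add(4, 4) = 8)
Function('N')(Y) = Add(Mul(-4, Pow(Y, -1)), Mul(Rational(1, 3), Y)) (Function('N')(Y) = Add(Mul(Y, Rational(1, 3)), Mul(-4, Pow(Y, -1))) = Add(Mul(Rational(1, 3), Y), Mul(-4, Pow(Y, -1))) = Add(Mul(-4, Pow(Y, -1)), Mul(Rational(1, 3), Y)))
Function('O')(H) = Rational(-1, 7) (Function('O')(H) = Pow(-7, -1) = Rational(-1, 7))
Mul(Mul(Function('O')(Mul(-1, 6)), -4), Function('N')(p)) = Mul(Mul(Rational(-1, 7), -4), Add(Mul(-4, Pow(8, -1)), Mul(Rational(1, 3), 8))) = Mul(Rational(4, 7), Add(Mul(-4, Rational(1, 8)), Rational(8, 3))) = Mul(Rational(4, 7), Add(Rational(-1, 2), Rational(8, 3))) = Mul(Rational(4, 7), Rational(13, 6)) = Rational(26, 21)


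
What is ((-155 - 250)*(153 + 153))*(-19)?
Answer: 2354670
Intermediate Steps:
((-155 - 250)*(153 + 153))*(-19) = -405*306*(-19) = -123930*(-19) = 2354670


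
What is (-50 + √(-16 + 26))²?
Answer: (50 - √10)² ≈ 2193.8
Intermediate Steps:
(-50 + √(-16 + 26))² = (-50 + √10)²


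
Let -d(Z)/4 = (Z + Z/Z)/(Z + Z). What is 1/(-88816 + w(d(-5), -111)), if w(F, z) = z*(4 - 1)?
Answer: -1/89149 ≈ -1.1217e-5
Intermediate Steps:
d(Z) = -2*(1 + Z)/Z (d(Z) = -4*(Z + Z/Z)/(Z + Z) = -4*(Z + 1)/(2*Z) = -4*(1 + Z)*1/(2*Z) = -2*(1 + Z)/Z)
w(F, z) = 3*z (w(F, z) = z*3 = 3*z)
1/(-88816 + w(d(-5), -111)) = 1/(-88816 + 3*(-111)) = 1/(-88816 - 333) = 1/(-89149) = -1/89149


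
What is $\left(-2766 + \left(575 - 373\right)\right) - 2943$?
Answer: $-5507$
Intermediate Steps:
$\left(-2766 + \left(575 - 373\right)\right) - 2943 = \left(-2766 + 202\right) - 2943 = -2564 - 2943 = -5507$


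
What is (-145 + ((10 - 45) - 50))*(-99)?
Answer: 22770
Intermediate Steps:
(-145 + ((10 - 45) - 50))*(-99) = (-145 + (-35 - 50))*(-99) = (-145 - 85)*(-99) = -230*(-99) = 22770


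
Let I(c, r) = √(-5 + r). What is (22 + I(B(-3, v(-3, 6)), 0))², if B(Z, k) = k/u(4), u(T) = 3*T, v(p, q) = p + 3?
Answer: (22 + I*√5)² ≈ 479.0 + 98.387*I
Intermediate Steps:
v(p, q) = 3 + p
B(Z, k) = k/12 (B(Z, k) = k/((3*4)) = k/12)
(22 + I(B(-3, v(-3, 6)), 0))² = (22 + √(-5 + 0))² = (22 + √(-5))² = (22 + I*√5)²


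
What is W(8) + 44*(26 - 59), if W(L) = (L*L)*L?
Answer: -940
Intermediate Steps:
W(L) = L³ (W(L) = L²*L = L³)
W(8) + 44*(26 - 59) = 8³ + 44*(26 - 59) = 512 + 44*(-33) = 512 - 1452 = -940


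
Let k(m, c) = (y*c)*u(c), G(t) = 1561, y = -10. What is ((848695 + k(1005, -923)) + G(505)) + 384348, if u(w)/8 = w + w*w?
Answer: 62839517644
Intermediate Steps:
u(w) = 8*w + 8*w**2 (u(w) = 8*(w + w*w) = 8*(w + w**2) = 8*w + 8*w**2)
k(m, c) = -80*c**2*(1 + c) (k(m, c) = (-10*c)*(8*c*(1 + c)) = -80*c**2*(1 + c))
((848695 + k(1005, -923)) + G(505)) + 384348 = ((848695 + 80*(-923)**2*(-1 - 1*(-923))) + 1561) + 384348 = ((848695 + 80*851929*(-1 + 923)) + 1561) + 384348 = ((848695 + 80*851929*922) + 1561) + 384348 = ((848695 + 62838283040) + 1561) + 384348 = (62839131735 + 1561) + 384348 = 62839133296 + 384348 = 62839517644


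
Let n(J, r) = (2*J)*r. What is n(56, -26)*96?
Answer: -279552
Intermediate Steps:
n(J, r) = 2*J*r
n(56, -26)*96 = (2*56*(-26))*96 = -2912*96 = -279552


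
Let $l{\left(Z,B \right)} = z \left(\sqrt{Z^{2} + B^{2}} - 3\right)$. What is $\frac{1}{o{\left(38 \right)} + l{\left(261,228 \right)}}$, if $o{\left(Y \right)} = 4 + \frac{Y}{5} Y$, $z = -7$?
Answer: $- \frac{2615}{48222288} - \frac{175 \sqrt{13345}}{48222288} \approx -0.00047346$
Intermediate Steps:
$l{\left(Z,B \right)} = 21 - 7 \sqrt{B^{2} + Z^{2}}$ ($l{\left(Z,B \right)} = - 7 \left(\sqrt{Z^{2} + B^{2}} - 3\right) = - 7 \left(\sqrt{B^{2} + Z^{2}} - 3\right) = - 7 \left(-3 + \sqrt{B^{2} + Z^{2}}\right) = 21 - 7 \sqrt{B^{2} + Z^{2}}$)
$o{\left(Y \right)} = 4 + \frac{Y^{2}}{5}$ ($o{\left(Y \right)} = 4 + Y \frac{1}{5} Y = 4 + \frac{Y}{5} Y = 4 + \frac{Y^{2}}{5}$)
$\frac{1}{o{\left(38 \right)} + l{\left(261,228 \right)}} = \frac{1}{\left(4 + \frac{38^{2}}{5}\right) + \left(21 - 7 \sqrt{228^{2} + 261^{2}}\right)} = \frac{1}{\left(4 + \frac{1}{5} \cdot 1444\right) + \left(21 - 7 \sqrt{51984 + 68121}\right)} = \frac{1}{\left(4 + \frac{1444}{5}\right) + \left(21 - 7 \sqrt{120105}\right)} = \frac{1}{\frac{1464}{5} + \left(21 - 7 \cdot 3 \sqrt{13345}\right)} = \frac{1}{\frac{1464}{5} + \left(21 - 21 \sqrt{13345}\right)} = \frac{1}{\frac{1569}{5} - 21 \sqrt{13345}}$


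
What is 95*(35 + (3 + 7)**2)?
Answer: 12825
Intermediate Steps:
95*(35 + (3 + 7)**2) = 95*(35 + 10**2) = 95*(35 + 100) = 95*135 = 12825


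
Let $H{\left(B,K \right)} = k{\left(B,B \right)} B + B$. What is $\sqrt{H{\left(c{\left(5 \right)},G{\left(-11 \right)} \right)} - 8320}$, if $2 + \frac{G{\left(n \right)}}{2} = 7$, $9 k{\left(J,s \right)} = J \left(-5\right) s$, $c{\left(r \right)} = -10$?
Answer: $\frac{i \sqrt{69970}}{3} \approx 88.173 i$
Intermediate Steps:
$k{\left(J,s \right)} = - \frac{5 J s}{9}$ ($k{\left(J,s \right)} = \frac{J \left(-5\right) s}{9} = \frac{- 5 J s}{9} = \frac{\left(-5\right) J s}{9} = - \frac{5 J s}{9}$)
$G{\left(n \right)} = 10$ ($G{\left(n \right)} = -4 + 2 \cdot 7 = -4 + 14 = 10$)
$H{\left(B,K \right)} = B - \frac{5 B^{3}}{9}$ ($H{\left(B,K \right)} = - \frac{5 B B}{9} B + B = - \frac{5 B^{2}}{9} B + B = - \frac{5 B^{3}}{9} + B = B - \frac{5 B^{3}}{9}$)
$\sqrt{H{\left(c{\left(5 \right)},G{\left(-11 \right)} \right)} - 8320} = \sqrt{\left(-10 - \frac{5 \left(-10\right)^{3}}{9}\right) - 8320} = \sqrt{\left(-10 - - \frac{5000}{9}\right) - 8320} = \sqrt{\left(-10 + \frac{5000}{9}\right) - 8320} = \sqrt{\frac{4910}{9} - 8320} = \sqrt{- \frac{69970}{9}} = \frac{i \sqrt{69970}}{3}$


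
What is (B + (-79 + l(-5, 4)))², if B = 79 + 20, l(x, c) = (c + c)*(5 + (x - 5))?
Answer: 400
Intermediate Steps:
l(x, c) = 2*c*x (l(x, c) = (2*c)*(5 + (-5 + x)) = (2*c)*x = 2*c*x)
B = 99
(B + (-79 + l(-5, 4)))² = (99 + (-79 + 2*4*(-5)))² = (99 + (-79 - 40))² = (99 - 119)² = (-20)² = 400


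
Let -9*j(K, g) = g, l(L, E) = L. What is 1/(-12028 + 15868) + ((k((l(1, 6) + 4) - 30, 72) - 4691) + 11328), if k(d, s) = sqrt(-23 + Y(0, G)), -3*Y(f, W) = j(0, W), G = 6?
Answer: 25486081/3840 + I*sqrt(205)/3 ≈ 6637.0 + 4.7726*I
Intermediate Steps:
j(K, g) = -g/9
Y(f, W) = W/27 (Y(f, W) = -(-1)*W/27 = W/27)
k(d, s) = I*sqrt(205)/3 (k(d, s) = sqrt(-23 + (1/27)*6) = sqrt(-23 + 2/9) = sqrt(-205/9) = I*sqrt(205)/3)
1/(-12028 + 15868) + ((k((l(1, 6) + 4) - 30, 72) - 4691) + 11328) = 1/(-12028 + 15868) + ((I*sqrt(205)/3 - 4691) + 11328) = 1/3840 + ((-4691 + I*sqrt(205)/3) + 11328) = 1/3840 + (6637 + I*sqrt(205)/3) = 25486081/3840 + I*sqrt(205)/3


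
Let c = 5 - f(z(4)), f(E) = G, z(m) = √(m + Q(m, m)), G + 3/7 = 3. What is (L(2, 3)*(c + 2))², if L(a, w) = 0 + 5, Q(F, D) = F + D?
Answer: 24025/49 ≈ 490.31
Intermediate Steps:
Q(F, D) = D + F
G = 18/7 (G = -3/7 + 3 = 18/7 ≈ 2.5714)
L(a, w) = 5
z(m) = √3*√m (z(m) = √(m + (m + m)) = √(m + 2*m) = √(3*m) = √3*√m)
f(E) = 18/7
c = 17/7 (c = 5 - 1*18/7 = 5 - 18/7 = 17/7 ≈ 2.4286)
(L(2, 3)*(c + 2))² = (5*(17/7 + 2))² = (5*(31/7))² = (155/7)² = 24025/49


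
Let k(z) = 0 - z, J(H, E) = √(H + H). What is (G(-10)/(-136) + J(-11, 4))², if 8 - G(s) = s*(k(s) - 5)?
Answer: (29 - 68*I*√22)²/4624 ≈ -21.818 - 4.0006*I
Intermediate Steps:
J(H, E) = √2*√H (J(H, E) = √(2*H) = √2*√H)
k(z) = -z
G(s) = 8 - s*(-5 - s) (G(s) = 8 - s*(-s - 5) = 8 - s*(-5 - s))
(G(-10)/(-136) + J(-11, 4))² = ((8 + (-10)² + 5*(-10))/(-136) + √2*√(-11))² = ((8 + 100 - 50)*(-1/136) + √2*(I*√11))² = (58*(-1/136) + I*√22)² = (-29/68 + I*√22)²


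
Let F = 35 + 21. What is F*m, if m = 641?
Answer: 35896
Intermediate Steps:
F = 56
F*m = 56*641 = 35896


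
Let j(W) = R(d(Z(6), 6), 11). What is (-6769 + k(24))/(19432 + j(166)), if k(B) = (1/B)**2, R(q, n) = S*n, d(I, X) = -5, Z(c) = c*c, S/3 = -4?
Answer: -3898943/11116800 ≈ -0.35073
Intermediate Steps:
S = -12 (S = 3*(-4) = -12)
Z(c) = c**2
R(q, n) = -12*n
k(B) = B**(-2)
j(W) = -132 (j(W) = -12*11 = -132)
(-6769 + k(24))/(19432 + j(166)) = (-6769 + 24**(-2))/(19432 - 132) = (-6769 + 1/576)/19300 = -3898943/576*1/19300 = -3898943/11116800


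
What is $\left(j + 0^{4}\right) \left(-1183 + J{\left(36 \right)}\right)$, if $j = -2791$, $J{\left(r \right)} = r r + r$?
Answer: $-415859$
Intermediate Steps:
$J{\left(r \right)} = r + r^{2}$ ($J{\left(r \right)} = r^{2} + r = r + r^{2}$)
$\left(j + 0^{4}\right) \left(-1183 + J{\left(36 \right)}\right) = \left(-2791 + 0^{4}\right) \left(-1183 + 36 \left(1 + 36\right)\right) = \left(-2791 + 0\right) \left(-1183 + 36 \cdot 37\right) = - 2791 \left(-1183 + 1332\right) = \left(-2791\right) 149 = -415859$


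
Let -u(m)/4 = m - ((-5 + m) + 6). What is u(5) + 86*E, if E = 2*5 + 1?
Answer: 950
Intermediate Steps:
E = 11 (E = 10 + 1 = 11)
u(m) = 4 (u(m) = -4*(m - ((-5 + m) + 6)) = -4*(m - (1 + m)) = -4*(m + (-1 - m)) = -4*(-1) = 4)
u(5) + 86*E = 4 + 86*11 = 4 + 946 = 950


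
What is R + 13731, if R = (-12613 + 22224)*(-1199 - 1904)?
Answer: -29809202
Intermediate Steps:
R = -29822933 (R = 9611*(-3103) = -29822933)
R + 13731 = -29822933 + 13731 = -29809202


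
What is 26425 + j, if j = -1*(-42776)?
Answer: 69201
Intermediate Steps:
j = 42776
26425 + j = 26425 + 42776 = 69201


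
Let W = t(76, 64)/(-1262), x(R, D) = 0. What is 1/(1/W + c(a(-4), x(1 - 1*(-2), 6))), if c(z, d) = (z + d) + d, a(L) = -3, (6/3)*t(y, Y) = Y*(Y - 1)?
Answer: -1008/3655 ≈ -0.27579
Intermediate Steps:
t(y, Y) = Y*(-1 + Y)/2 (t(y, Y) = (Y*(Y - 1))/2 = (Y*(-1 + Y))/2 = Y*(-1 + Y)/2)
c(z, d) = z + 2*d (c(z, d) = (d + z) + d = z + 2*d)
W = -1008/631 (W = ((1/2)*64*(-1 + 64))/(-1262) = ((1/2)*64*63)*(-1/1262) = 2016*(-1/1262) = -1008/631 ≈ -1.5975)
1/(1/W + c(a(-4), x(1 - 1*(-2), 6))) = 1/(1/(-1008/631) + (-3 + 2*0)) = 1/(-631/1008 + (-3 + 0)) = 1/(-631/1008 - 3) = 1/(-3655/1008) = -1008/3655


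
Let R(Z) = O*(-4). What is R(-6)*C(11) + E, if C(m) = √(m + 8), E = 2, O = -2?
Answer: 2 + 8*√19 ≈ 36.871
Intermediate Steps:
R(Z) = 8 (R(Z) = -2*(-4) = 8)
C(m) = √(8 + m)
R(-6)*C(11) + E = 8*√(8 + 11) + 2 = 8*√19 + 2 = 2 + 8*√19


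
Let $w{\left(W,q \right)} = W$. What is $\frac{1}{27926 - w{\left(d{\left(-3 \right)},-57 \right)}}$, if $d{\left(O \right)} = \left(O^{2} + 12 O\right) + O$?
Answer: $\frac{1}{27956} \approx 3.577 \cdot 10^{-5}$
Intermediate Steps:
$d{\left(O \right)} = O^{2} + 13 O$
$\frac{1}{27926 - w{\left(d{\left(-3 \right)},-57 \right)}} = \frac{1}{27926 - - 3 \left(13 - 3\right)} = \frac{1}{27926 - \left(-3\right) 10} = \frac{1}{27926 - -30} = \frac{1}{27926 + 30} = \frac{1}{27956}$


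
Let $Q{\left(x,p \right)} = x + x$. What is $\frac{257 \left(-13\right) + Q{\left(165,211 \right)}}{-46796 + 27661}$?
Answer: $\frac{3011}{19135} \approx 0.15736$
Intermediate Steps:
$Q{\left(x,p \right)} = 2 x$
$\frac{257 \left(-13\right) + Q{\left(165,211 \right)}}{-46796 + 27661} = \frac{257 \left(-13\right) + 2 \cdot 165}{-46796 + 27661} = \frac{-3341 + 330}{-19135} = \left(-3011\right) \left(- \frac{1}{19135}\right) = \frac{3011}{19135}$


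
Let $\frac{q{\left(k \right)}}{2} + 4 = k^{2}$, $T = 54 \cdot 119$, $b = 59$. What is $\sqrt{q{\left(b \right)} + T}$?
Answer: $2 \sqrt{3345} \approx 115.67$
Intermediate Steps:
$T = 6426$
$q{\left(k \right)} = -8 + 2 k^{2}$
$\sqrt{q{\left(b \right)} + T} = \sqrt{\left(-8 + 2 \cdot 59^{2}\right) + 6426} = \sqrt{\left(-8 + 2 \cdot 3481\right) + 6426} = \sqrt{\left(-8 + 6962\right) + 6426} = \sqrt{6954 + 6426} = \sqrt{13380} = 2 \sqrt{3345}$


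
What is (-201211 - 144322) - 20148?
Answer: -365681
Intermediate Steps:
(-201211 - 144322) - 20148 = -345533 - 20148 = -365681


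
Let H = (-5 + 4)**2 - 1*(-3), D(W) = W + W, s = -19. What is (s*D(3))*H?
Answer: -456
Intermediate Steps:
D(W) = 2*W
H = 4 (H = (-1)**2 + 3 = 1 + 3 = 4)
(s*D(3))*H = -38*3*4 = -19*6*4 = -114*4 = -456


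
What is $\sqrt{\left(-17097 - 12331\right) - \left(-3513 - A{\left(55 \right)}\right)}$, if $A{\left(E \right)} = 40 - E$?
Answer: $i \sqrt{25930} \approx 161.03 i$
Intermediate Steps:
$\sqrt{\left(-17097 - 12331\right) - \left(-3513 - A{\left(55 \right)}\right)} = \sqrt{\left(-17097 - 12331\right) + \left(\left(\left(40 - 55\right) - -1080\right) - -2433\right)} = \sqrt{-29428 + \left(\left(\left(40 - 55\right) + 1080\right) + 2433\right)} = \sqrt{-29428 + \left(\left(-15 + 1080\right) + 2433\right)} = \sqrt{-29428 + \left(1065 + 2433\right)} = \sqrt{-29428 + 3498} = \sqrt{-25930} = i \sqrt{25930}$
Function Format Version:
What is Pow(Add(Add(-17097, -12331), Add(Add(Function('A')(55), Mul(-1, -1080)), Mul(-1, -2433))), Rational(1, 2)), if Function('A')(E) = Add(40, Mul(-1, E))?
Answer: Mul(I, Pow(25930, Rational(1, 2))) ≈ Mul(161.03, I)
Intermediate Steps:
Pow(Add(Add(-17097, -12331), Add(Add(Function('A')(55), Mul(-1, -1080)), Mul(-1, -2433))), Rational(1, 2)) = Pow(Add(Add(-17097, -12331), Add(Add(Add(40, Mul(-1, 55)), Mul(-1, -1080)), Mul(-1, -2433))), Rational(1, 2)) = Pow(Add(-29428, Add(Add(Add(40, -55), 1080), 2433)), Rational(1, 2)) = Pow(Add(-29428, Add(Add(-15, 1080), 2433)), Rational(1, 2)) = Pow(Add(-29428, Add(1065, 2433)), Rational(1, 2)) = Pow(Add(-29428, 3498), Rational(1, 2)) = Pow(-25930, Rational(1, 2)) = Mul(I, Pow(25930, Rational(1, 2)))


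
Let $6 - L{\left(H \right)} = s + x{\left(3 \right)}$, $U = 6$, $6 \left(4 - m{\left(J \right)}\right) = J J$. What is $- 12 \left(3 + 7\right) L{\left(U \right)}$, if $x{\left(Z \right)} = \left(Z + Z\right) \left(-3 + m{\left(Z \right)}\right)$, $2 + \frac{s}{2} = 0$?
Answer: $-1560$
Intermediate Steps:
$s = -4$ ($s = -4 + 2 \cdot 0 = -4 + 0 = -4$)
$m{\left(J \right)} = 4 - \frac{J^{2}}{6}$ ($m{\left(J \right)} = 4 - \frac{J J}{6} = 4 - \frac{J^{2}}{6}$)
$x{\left(Z \right)} = 2 Z \left(1 - \frac{Z^{2}}{6}\right)$ ($x{\left(Z \right)} = \left(Z + Z\right) \left(-3 - \left(-4 + \frac{Z^{2}}{6}\right)\right) = 2 Z \left(1 - \frac{Z^{2}}{6}\right)$)
$L{\left(H \right)} = 13$ ($L{\left(H \right)} = 6 - \left(-4 + \frac{1}{3} \cdot 3 \left(6 - 3^{2}\right)\right) = 6 - \left(-4 + \frac{1}{3} \cdot 3 \left(6 - 9\right)\right) = 6 - \left(-4 + \frac{1}{3} \cdot 3 \left(-3\right)\right) = 6 - \left(-4 - 3\right) = 6 - -7 = 6 + 7 = 13$)
$- 12 \left(3 + 7\right) L{\left(U \right)} = - 12 \left(3 + 7\right) 13 = \left(-12\right) 10 \cdot 13 = \left(-120\right) 13 = -1560$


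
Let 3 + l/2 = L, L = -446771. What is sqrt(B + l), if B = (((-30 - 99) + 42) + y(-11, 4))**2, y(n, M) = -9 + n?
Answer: 3*I*sqrt(98011) ≈ 939.2*I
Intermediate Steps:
B = 11449 (B = (((-30 - 99) + 42) + (-9 - 11))**2 = ((-129 + 42) - 20)**2 = (-87 - 20)**2 = (-107)**2 = 11449)
l = -893548 (l = -6 + 2*(-446771) = -6 - 893542 = -893548)
sqrt(B + l) = sqrt(11449 - 893548) = sqrt(-882099) = 3*I*sqrt(98011)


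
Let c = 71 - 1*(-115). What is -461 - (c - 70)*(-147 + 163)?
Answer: -2317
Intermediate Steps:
c = 186 (c = 71 + 115 = 186)
-461 - (c - 70)*(-147 + 163) = -461 - (186 - 70)*(-147 + 163) = -461 - 116*16 = -461 - 1*1856 = -461 - 1856 = -2317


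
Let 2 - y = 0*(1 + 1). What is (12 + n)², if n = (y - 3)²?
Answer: 169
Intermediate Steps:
y = 2 (y = 2 - 0*(1 + 1) = 2 - 0*2 = 2 - 1*0 = 2 + 0 = 2)
n = 1 (n = (2 - 3)² = (-1)² = 1)
(12 + n)² = (12 + 1)² = 13² = 169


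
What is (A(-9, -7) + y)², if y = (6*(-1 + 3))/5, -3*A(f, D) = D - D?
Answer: 144/25 ≈ 5.7600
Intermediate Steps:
A(f, D) = 0 (A(f, D) = -(D - D)/3 = -⅓*0 = 0)
y = 12/5 (y = (6*2)/5 = (⅕)*12 = 12/5 ≈ 2.4000)
(A(-9, -7) + y)² = (0 + 12/5)² = (12/5)² = 144/25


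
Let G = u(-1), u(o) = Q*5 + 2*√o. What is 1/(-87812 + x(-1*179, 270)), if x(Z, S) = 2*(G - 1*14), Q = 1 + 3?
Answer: -10975/963605002 - I/1927210004 ≈ -1.139e-5 - 5.1888e-10*I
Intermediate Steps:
Q = 4
u(o) = 20 + 2*√o (u(o) = 4*5 + 2*√o = 20 + 2*√o)
G = 20 + 2*I (G = 20 + 2*√(-1) = 20 + 2*I ≈ 20.0 + 2.0*I)
x(Z, S) = 12 + 4*I (x(Z, S) = 2*((20 + 2*I) - 1*14) = 2*((20 + 2*I) - 14) = 2*(6 + 2*I) = 12 + 4*I)
1/(-87812 + x(-1*179, 270)) = 1/(-87812 + (12 + 4*I)) = 1/(-87800 + 4*I) = (-87800 - 4*I)/7708840016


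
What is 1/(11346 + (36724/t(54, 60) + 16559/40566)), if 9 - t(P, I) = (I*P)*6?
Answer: 262745982/2980726582487 ≈ 8.8148e-5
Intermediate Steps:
t(P, I) = 9 - 6*I*P (t(P, I) = 9 - I*P*6 = 9 - 6*I*P)
1/(11346 + (36724/t(54, 60) + 16559/40566)) = 1/(11346 + (36724/(9 - 6*60*54) + 16559/40566)) = 1/(11346 + (36724/(9 - 19440) + 16559*(1/40566))) = 1/(11346 + (36724/(-19431) + 16559/40566)) = 1/(11346 + (36724*(-1/19431) + 16559/40566)) = 1/(11346 + (-36724/19431 + 16559/40566)) = 1/(11346 - 389329285/262745982) = 1/(2980726582487/262745982) = 262745982/2980726582487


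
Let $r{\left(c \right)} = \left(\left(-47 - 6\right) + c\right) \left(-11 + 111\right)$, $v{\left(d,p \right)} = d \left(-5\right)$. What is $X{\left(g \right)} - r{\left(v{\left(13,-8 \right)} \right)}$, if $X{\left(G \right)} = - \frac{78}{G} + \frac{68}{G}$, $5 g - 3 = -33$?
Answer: $\frac{35405}{3} \approx 11802.0$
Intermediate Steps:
$v{\left(d,p \right)} = - 5 d$
$g = -6$ ($g = \frac{3}{5} + \frac{1}{5} \left(-33\right) = \frac{3}{5} - \frac{33}{5} = -6$)
$X{\left(G \right)} = - \frac{10}{G}$
$r{\left(c \right)} = -5300 + 100 c$ ($r{\left(c \right)} = \left(\left(-47 - 6\right) + c\right) 100 = \left(-53 + c\right) 100 = -5300 + 100 c$)
$X{\left(g \right)} - r{\left(v{\left(13,-8 \right)} \right)} = - \frac{10}{-6} - \left(-5300 + 100 \left(\left(-5\right) 13\right)\right) = \left(-10\right) \left(- \frac{1}{6}\right) - \left(-5300 + 100 \left(-65\right)\right) = \frac{5}{3} - \left(-5300 - 6500\right) = \frac{5}{3} - -11800 = \frac{5}{3} + 11800 = \frac{35405}{3}$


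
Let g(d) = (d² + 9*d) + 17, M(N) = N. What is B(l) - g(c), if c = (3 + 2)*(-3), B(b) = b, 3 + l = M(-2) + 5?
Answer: -107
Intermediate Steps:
l = 0 (l = -3 + (-2 + 5) = -3 + 3 = 0)
c = -15 (c = 5*(-3) = -15)
g(d) = 17 + d² + 9*d
B(l) - g(c) = 0 - (17 + (-15)² + 9*(-15)) = 0 - (17 + 225 - 135) = 0 - 1*107 = 0 - 107 = -107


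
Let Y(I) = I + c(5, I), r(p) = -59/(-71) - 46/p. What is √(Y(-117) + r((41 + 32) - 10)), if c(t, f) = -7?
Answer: I*√275437897/1491 ≈ 11.131*I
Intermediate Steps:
r(p) = 59/71 - 46/p (r(p) = -59*(-1/71) - 46/p = 59/71 - 46/p)
Y(I) = -7 + I (Y(I) = I - 7 = -7 + I)
√(Y(-117) + r((41 + 32) - 10)) = √((-7 - 117) + (59/71 - 46/((41 + 32) - 10))) = √(-124 + (59/71 - 46/(73 - 10))) = √(-124 + (59/71 - 46/63)) = √(-124 + 451/4473) = √(-554201/4473) = I*√275437897/1491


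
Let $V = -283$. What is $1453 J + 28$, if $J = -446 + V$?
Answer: $-1059209$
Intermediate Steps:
$J = -729$ ($J = -446 - 283 = -729$)
$1453 J + 28 = 1453 \left(-729\right) + 28 = -1059237 + 28 = -1059209$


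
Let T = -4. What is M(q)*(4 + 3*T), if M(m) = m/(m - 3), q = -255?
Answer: -340/43 ≈ -7.9070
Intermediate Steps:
M(m) = m/(-3 + m)
M(q)*(4 + 3*T) = (-255/(-3 - 255))*(4 + 3*(-4)) = (-255/(-258))*(4 - 12) = -255*(-1/258)*(-8) = (85/86)*(-8) = -340/43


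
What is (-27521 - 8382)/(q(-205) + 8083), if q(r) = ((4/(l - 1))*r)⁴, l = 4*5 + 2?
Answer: -6982451343/453693749923 ≈ -0.015390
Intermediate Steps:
l = 22 (l = 20 + 2 = 22)
q(r) = 256*r⁴/194481 (q(r) = ((4/(22 - 1))*r)⁴ = ((4/21)*r)⁴ = ((4*(1/21))*r)⁴ = (4*r/21)⁴ = 256*r⁴/194481)
(-27521 - 8382)/(q(-205) + 8083) = (-27521 - 8382)/((256/194481)*(-205)⁴ + 8083) = -35903/((256/194481)*1766100625 + 8083) = -35903/(452121760000/194481 + 8083) = -35903/453693749923/194481 = -35903*194481/453693749923 = -6982451343/453693749923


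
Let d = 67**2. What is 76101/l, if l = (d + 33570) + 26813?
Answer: 25367/21624 ≈ 1.1731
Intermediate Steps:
d = 4489
l = 64872 (l = (4489 + 33570) + 26813 = 38059 + 26813 = 64872)
76101/l = 76101/64872 = 76101*(1/64872) = 25367/21624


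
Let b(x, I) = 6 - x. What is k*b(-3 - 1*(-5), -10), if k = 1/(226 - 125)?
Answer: 4/101 ≈ 0.039604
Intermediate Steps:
k = 1/101 ≈ 0.0099010
k*b(-3 - 1*(-5), -10) = (6 - (-3 - 1*(-5)))/101 = (6 - (-3 + 5))/101 = (6 - 1*2)/101 = (6 - 2)/101 = (1/101)*4 = 4/101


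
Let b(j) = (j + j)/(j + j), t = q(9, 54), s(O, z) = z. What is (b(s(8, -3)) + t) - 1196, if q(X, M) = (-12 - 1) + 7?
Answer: -1201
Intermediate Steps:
q(X, M) = -6 (q(X, M) = -13 + 7 = -6)
t = -6
b(j) = 1 (b(j) = (2*j)/((2*j)) = (2*j)*(1/(2*j)) = 1)
(b(s(8, -3)) + t) - 1196 = (1 - 6) - 1196 = -5 - 1196 = -1201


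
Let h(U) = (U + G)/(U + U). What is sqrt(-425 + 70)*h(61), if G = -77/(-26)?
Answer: 1663*I*sqrt(355)/3172 ≈ 9.8781*I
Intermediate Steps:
G = 77/26 (G = -77*(-1/26) = 77/26 ≈ 2.9615)
h(U) = (77/26 + U)/(2*U) (h(U) = (U + 77/26)/(U + U) = (77/26 + U)/((2*U)) = (77/26 + U)*(1/(2*U)) = (77/26 + U)/(2*U))
sqrt(-425 + 70)*h(61) = sqrt(-425 + 70)*((1/52)*(77 + 26*61)/61) = sqrt(-355)*((1/52)*(1/61)*(77 + 1586)) = (I*sqrt(355))*((1/52)*(1/61)*1663) = (I*sqrt(355))*(1663/3172) = 1663*I*sqrt(355)/3172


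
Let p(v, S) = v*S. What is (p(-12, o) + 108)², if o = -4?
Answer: 24336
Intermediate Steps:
p(v, S) = S*v
(p(-12, o) + 108)² = (-4*(-12) + 108)² = (48 + 108)² = 156² = 24336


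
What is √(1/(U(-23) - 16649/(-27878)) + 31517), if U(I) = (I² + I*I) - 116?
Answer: √870523309389303627/5255545 ≈ 177.53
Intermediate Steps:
U(I) = -116 + 2*I² (U(I) = (I² + I²) - 116 = 2*I² - 116 = -116 + 2*I²)
√(1/(U(-23) - 16649/(-27878)) + 31517) = √(1/((-116 + 2*(-23)²) - 16649/(-27878)) + 31517) = √(1/((-116 + 2*529) - 16649*(-1/27878)) + 31517) = √(1/((-116 + 1058) + 16649/27878) + 31517) = √(1/(942 + 16649/27878) + 31517) = √(1/(26277725/27878) + 31517) = √(27878/26277725 + 31517) = √(828195086703/26277725) = √870523309389303627/5255545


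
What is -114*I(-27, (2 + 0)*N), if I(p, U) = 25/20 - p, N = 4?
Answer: -6441/2 ≈ -3220.5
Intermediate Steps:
I(p, U) = 5/4 - p (I(p, U) = 25*(1/20) - p = 5/4 - p)
-114*I(-27, (2 + 0)*N) = -114*(5/4 - 1*(-27)) = -114*(5/4 + 27) = -114*113/4 = -6441/2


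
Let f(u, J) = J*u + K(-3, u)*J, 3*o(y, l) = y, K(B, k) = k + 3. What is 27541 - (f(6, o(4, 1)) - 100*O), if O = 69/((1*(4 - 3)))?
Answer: 34421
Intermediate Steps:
K(B, k) = 3 + k
o(y, l) = y/3
f(u, J) = J*u + J*(3 + u) (f(u, J) = J*u + (3 + u)*J = J*u + J*(3 + u))
O = 69 (O = 69/((1*1)) = 69/1 = 69*1 = 69)
27541 - (f(6, o(4, 1)) - 100*O) = 27541 - (((⅓)*4)*(3 + 2*6) - 100*69) = 27541 - (4*(3 + 12)/3 - 6900) = 27541 - ((4/3)*15 - 6900) = 27541 - (20 - 6900) = 27541 - 1*(-6880) = 27541 + 6880 = 34421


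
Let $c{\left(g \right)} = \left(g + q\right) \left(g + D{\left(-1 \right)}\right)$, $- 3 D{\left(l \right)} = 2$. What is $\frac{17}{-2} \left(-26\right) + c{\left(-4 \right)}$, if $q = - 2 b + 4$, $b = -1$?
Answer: $\frac{635}{3} \approx 211.67$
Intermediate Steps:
$D{\left(l \right)} = - \frac{2}{3}$ ($D{\left(l \right)} = \left(- \frac{1}{3}\right) 2 = - \frac{2}{3}$)
$q = 6$ ($q = \left(-2\right) \left(-1\right) + 4 = 2 + 4 = 6$)
$c{\left(g \right)} = \left(6 + g\right) \left(- \frac{2}{3} + g\right)$ ($c{\left(g \right)} = \left(g + 6\right) \left(g - \frac{2}{3}\right) = \left(6 + g\right) \left(- \frac{2}{3} + g\right)$)
$\frac{17}{-2} \left(-26\right) + c{\left(-4 \right)} = \frac{17}{-2} \left(-26\right) + \left(-4 + \left(-4\right)^{2} + \frac{16}{3} \left(-4\right)\right) = 17 \left(- \frac{1}{2}\right) \left(-26\right) - \frac{28}{3} = \left(- \frac{17}{2}\right) \left(-26\right) - \frac{28}{3} = 221 - \frac{28}{3} = \frac{635}{3}$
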